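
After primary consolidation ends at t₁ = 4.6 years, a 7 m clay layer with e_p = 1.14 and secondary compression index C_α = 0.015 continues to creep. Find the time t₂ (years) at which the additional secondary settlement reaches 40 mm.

t₂ ≈ 30.1 years

S_s = C_α·H/(1+e_p)·log₁₀(t₂/t₁) ⇒ log₁₀(t₂/t₁) = S_s·(1+e_p)/(C_α·H).
log₁₀(t₂/t₁) = 0.04 × (1+1.14) / (0.015×7) = 0.8152
t₂ = t₁ × 10^0.8152 = 4.6 × 6.535 = 30.06 years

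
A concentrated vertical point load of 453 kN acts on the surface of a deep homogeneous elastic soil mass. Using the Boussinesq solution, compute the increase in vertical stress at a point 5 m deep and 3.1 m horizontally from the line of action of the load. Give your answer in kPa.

Boussinesq vertical stress below a point load on an elastic half-space:
Δσ_z = 3P/(2πz²) · [1 + (r/z)²]^(−5/2)
r/z = 3.1/5 = 0.62; [1+(r/z)²]^(−5/2) = 0.44345.
Δσ_z = 3×453/(2π×5²) × 0.44345 = 8.6517 × 0.44345 = 3.837 kPa

Δσ_z ≈ 3.84 kPa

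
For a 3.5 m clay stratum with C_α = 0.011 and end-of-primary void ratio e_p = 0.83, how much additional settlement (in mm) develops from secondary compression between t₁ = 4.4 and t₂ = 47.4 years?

Secondary compression: S_s = C_α·H/(1+e_p)·log₁₀(t₂/t₁)
S_s = 0.011×3.5/(1+0.83)×log₁₀(47.4/4.4)
    = 0.02104 × 1.032 = 0.02172 m

S_s ≈ 21.7 mm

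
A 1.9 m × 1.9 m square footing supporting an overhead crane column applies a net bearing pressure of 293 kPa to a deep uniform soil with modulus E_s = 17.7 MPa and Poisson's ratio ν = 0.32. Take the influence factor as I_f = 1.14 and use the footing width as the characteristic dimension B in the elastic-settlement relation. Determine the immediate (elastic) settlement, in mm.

Immediate (elastic) settlement: S_e = q·B·(1−ν²)/E_s · I_f.
E_s = 17.7 MPa = 17700 kPa.
S_e = 293 × 1.9 × (1 − 0.32²) / 17700 × 1.14
    = 293 × 1.9 × 0.8976 / 17700 × 1.14
    = 0.03218 m = 32.18 mm

S_e ≈ 32.2 mm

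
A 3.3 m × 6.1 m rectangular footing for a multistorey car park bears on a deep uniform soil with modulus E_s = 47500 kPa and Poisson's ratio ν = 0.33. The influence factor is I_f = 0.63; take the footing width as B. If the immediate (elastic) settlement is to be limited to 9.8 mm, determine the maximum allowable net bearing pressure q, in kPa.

S_e = q·B·(1−ν²)/E_s · I_f  ⇒  q = S_e·E_s / (B·(1−ν²)·I_f).
q = 0.0098 × 47500 / (3.3 × 0.8911 × 0.63) = 251.3 kPa

q ≈ 251 kPa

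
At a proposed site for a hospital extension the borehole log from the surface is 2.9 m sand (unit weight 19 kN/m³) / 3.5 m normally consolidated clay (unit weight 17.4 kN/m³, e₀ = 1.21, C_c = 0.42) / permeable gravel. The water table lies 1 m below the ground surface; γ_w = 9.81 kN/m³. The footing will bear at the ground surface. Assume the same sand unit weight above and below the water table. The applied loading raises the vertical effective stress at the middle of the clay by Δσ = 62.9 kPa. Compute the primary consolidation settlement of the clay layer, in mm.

Mid-depth of clay below the ground surface: z = 2.9 + 3.5/2 = 4.65 m.
Total vertical stress at mid-clay: σ_v = 19×2.9 + 17.4×1.75 = 85.55 kPa.
Pore pressure: u = 9.81×(4.65 − 1) = 35.806 kPa.
Initial effective stress: σ'_0 = σ_v − u = 85.55 − 35.806 = 49.744 kPa.
Final effective stress: σ'_f = σ'_0 + Δσ = 49.744 + 62.9 = 112.64 kPa.
Normally consolidated clay, so the full stress increment lies on the virgin compression line:
S_c = C_c·H/(1+e₀)·log₁₀(σ'_f/σ'_0) = 0.42×3.5/(1+1.21)×log₁₀(112.64/49.744)
    = 0.66516 × 0.35495 = 0.2361 m

S_c ≈ 236 mm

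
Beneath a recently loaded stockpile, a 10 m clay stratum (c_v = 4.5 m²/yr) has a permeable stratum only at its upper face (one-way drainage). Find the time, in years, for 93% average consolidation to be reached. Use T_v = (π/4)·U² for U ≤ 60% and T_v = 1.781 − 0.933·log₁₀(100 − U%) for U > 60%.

Drainage path length: H_d = H = 10 m (single drainage).
U > 60%: T_v = 1.781 − 0.933·log₁₀(100 − 93) = 0.99252.
t = T_v·H_d²/c_v = 0.99252×10²/4.5 = 22.06 years.

t ≈ 22.1 years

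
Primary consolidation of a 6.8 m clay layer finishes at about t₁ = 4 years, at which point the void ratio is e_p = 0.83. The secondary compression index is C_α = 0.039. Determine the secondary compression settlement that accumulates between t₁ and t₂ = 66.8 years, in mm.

Secondary compression: S_s = C_α·H/(1+e_p)·log₁₀(t₂/t₁)
S_s = 0.039×6.8/(1+0.83)×log₁₀(66.8/4)
    = 0.1449 × 1.223 = 0.1772 m

S_s ≈ 177 mm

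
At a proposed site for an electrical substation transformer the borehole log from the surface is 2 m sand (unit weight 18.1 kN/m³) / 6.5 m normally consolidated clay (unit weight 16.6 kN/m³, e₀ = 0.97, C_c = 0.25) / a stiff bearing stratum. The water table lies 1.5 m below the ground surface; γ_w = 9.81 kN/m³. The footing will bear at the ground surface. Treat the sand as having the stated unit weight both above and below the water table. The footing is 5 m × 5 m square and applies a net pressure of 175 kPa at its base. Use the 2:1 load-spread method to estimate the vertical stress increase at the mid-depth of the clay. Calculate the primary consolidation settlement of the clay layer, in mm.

S_c ≈ 207 mm

Mid-depth of clay below the ground surface: z = 2 + 6.5/2 = 5.25 m.
Total vertical stress at mid-clay: σ_v = 18.1×2 + 16.6×3.25 = 90.15 kPa.
Pore pressure: u = 9.81×(5.25 − 1.5) = 36.788 kPa.
Initial effective stress: σ'_0 = σ_v − u = 90.15 − 36.788 = 53.362 kPa.
Stress increase at mid-clay by the 2:1 spreading method:
Δσ = qBL/((B+z)(L+z)) = 175×5×5/((5+5.25)(5+5.25)) = 41.642 kPa
Final effective stress: σ'_f = σ'_0 + Δσ = 53.362 + 41.642 = 95.004 kPa.
Normally consolidated clay, so the full stress increment lies on the virgin compression line:
S_c = C_c·H/(1+e₀)·log₁₀(σ'_f/σ'_0) = 0.25×6.5/(1+0.97)×log₁₀(95.004/53.362)
    = 0.82487 × 0.25051 = 0.2066 m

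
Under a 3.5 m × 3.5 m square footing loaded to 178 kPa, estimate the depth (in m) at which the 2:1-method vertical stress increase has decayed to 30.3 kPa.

z ≈ 4.98 m

2:1 spreading — at depth z the loaded area has grown by z in each plan dimension:
qB²/(B+z)² = Δσ_z ⇒ z = B(√(q/Δσ_z) − 1) = 3.5×(√(178/30.3) − 1) = 4.983 m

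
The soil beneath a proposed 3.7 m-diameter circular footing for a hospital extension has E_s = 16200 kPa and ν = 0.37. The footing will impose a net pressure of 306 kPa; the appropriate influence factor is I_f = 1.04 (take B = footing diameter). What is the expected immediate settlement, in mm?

S_e ≈ 62.7 mm

Immediate (elastic) settlement: S_e = q·B·(1−ν²)/E_s · I_f.
S_e = 306 × 3.7 × (1 − 0.37²) / 16200 × 1.04
    = 306 × 3.7 × 0.8631 / 16200 × 1.04
    = 0.06273 m = 62.73 mm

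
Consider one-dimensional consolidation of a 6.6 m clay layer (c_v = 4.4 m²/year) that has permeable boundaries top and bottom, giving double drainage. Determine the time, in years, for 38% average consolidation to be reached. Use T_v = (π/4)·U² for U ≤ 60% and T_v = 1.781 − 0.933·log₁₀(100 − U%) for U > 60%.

t ≈ 0.281 years

Drainage path length: H_d = H/2 = 3.3 m (double drainage).
U ≤ 60%: T_v = (π/4)·U² = (π/4)×0.38² = 0.11341.
t = T_v·H_d²/c_v = 0.11341×3.3²/4.4 = 0.2807 years.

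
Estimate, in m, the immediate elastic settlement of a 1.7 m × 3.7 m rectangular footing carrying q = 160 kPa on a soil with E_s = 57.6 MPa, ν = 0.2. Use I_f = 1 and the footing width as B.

Immediate (elastic) settlement: S_e = q·B·(1−ν²)/E_s · I_f.
E_s = 57.6 MPa = 57600 kPa.
S_e = 160 × 1.7 × (1 − 0.2²) / 57600 × 1
    = 160 × 1.7 × 0.96 / 57600 × 1
    = 0.004533 m

S_e ≈ 0.00453 m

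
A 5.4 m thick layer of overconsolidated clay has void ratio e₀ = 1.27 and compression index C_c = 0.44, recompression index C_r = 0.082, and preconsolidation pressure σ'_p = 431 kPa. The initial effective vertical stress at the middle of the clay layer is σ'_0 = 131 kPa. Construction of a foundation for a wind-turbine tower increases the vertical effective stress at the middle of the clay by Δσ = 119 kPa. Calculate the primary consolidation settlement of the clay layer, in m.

Final effective stress: σ'_f = 131 + 119 = 250 kPa.
σ'_f = 250 ≤ σ'_p = 431 kPa, so the clay remains overconsolidated and only the recompression index applies:
S_c = C_r·H/(1+e₀)·log₁₀(σ'_f/σ'_0) = 0.082×5.4/2.27×log₁₀(250/131)
    = 0.19507 × 0.28067 = 0.05475 m

S_c ≈ 0.0548 m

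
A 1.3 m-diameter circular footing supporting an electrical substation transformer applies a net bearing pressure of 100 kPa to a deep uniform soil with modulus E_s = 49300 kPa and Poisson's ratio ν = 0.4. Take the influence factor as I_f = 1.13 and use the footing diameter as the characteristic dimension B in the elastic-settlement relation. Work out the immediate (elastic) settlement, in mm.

Immediate (elastic) settlement: S_e = q·B·(1−ν²)/E_s · I_f.
S_e = 100 × 1.3 × (1 − 0.4²) / 49300 × 1.13
    = 100 × 1.3 × 0.84 / 49300 × 1.13
    = 0.002503 m = 2.503 mm

S_e ≈ 2.5 mm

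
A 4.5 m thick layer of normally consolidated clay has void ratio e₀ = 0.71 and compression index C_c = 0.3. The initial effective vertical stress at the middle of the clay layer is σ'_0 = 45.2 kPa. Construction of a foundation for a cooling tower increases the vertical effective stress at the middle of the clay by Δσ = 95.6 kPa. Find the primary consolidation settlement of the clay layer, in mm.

S_c ≈ 390 mm

Final effective stress: σ'_f = σ'_0 + Δσ = 45.2 + 95.6 = 140.8 kPa.
Normally consolidated clay, so the full stress increment lies on the virgin compression line:
S_c = C_c·H/(1+e₀)·log₁₀(σ'_f/σ'_0) = 0.3×4.5/(1+0.71)×log₁₀(140.8/45.2)
    = 0.78947 × 0.49346 = 0.3896 m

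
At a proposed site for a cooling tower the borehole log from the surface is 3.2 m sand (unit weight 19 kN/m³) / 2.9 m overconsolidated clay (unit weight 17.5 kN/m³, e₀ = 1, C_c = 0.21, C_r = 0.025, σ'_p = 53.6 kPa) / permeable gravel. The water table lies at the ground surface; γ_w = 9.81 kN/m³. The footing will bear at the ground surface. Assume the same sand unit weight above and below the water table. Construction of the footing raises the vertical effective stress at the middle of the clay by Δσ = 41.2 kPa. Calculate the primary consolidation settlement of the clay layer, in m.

Mid-depth of clay below the ground surface: z = 3.2 + 2.9/2 = 4.65 m.
Total vertical stress at mid-clay: σ_v = 19×3.2 + 17.5×1.45 = 86.175 kPa.
Pore pressure: u = 9.81×(4.65 − 0) = 45.617 kPa.
Initial effective stress: σ'_0 = σ_v − u = 86.175 − 45.617 = 40.558 kPa.
Final effective stress: σ'_f = 40.558 + 41.2 = 81.758 kPa.
σ'_f = 81.758 > σ'_p = 53.6 kPa, so the stress path crosses the preconsolidation pressure — recompression up to σ'_p, then virgin compression beyond:
S_c = H/(1+e₀)·[C_r·log₁₀(σ'_p/σ'_0) + C_c·log₁₀(σ'_f/σ'_p)]
    = 2.9/2 × [0.025×log₁₀(53.6/40.558) + 0.21×log₁₀(81.758/53.6)]
    = 1.45 × [0.0030272 + 0.038507] = 0.06022 m

S_c ≈ 0.0602 m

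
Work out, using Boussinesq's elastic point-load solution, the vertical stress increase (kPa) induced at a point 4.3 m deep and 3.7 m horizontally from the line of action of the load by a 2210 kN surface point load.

Δσ_z ≈ 14.3 kPa

Boussinesq vertical stress below a point load on an elastic half-space:
Δσ_z = 3P/(2πz²) · [1 + (r/z)²]^(−5/2)
r/z = 3.7/4.3 = 0.86047; [1+(r/z)²]^(−5/2) = 0.25025.
Δσ_z = 3×2210/(2π×4.3²) × 0.25025 = 57.069 × 0.25025 = 14.28 kPa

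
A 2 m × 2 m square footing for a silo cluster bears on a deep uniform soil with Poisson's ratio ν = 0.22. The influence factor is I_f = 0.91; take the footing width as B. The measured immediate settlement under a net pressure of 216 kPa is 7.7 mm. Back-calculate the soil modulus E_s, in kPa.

S_e = q·B·(1−ν²)/E_s · I_f  ⇒  E_s = q·B·(1−ν²)·I_f / S_e.
E_s = 216 × 2 × 0.9516 × 0.91 / 0.0077 = 48580 kPa

E_s ≈ 48600 kPa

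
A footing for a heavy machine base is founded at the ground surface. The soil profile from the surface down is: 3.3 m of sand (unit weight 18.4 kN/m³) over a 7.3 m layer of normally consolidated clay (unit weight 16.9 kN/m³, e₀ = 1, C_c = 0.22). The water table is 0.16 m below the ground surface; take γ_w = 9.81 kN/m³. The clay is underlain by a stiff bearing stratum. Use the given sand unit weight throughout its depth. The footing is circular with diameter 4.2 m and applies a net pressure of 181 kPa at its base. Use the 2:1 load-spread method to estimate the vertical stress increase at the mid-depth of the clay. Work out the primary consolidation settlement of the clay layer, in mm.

Mid-depth of clay below the ground surface: z = 3.3 + 7.3/2 = 6.95 m.
Total vertical stress at mid-clay: σ_v = 18.4×3.3 + 16.9×3.65 = 122.4 kPa.
Pore pressure: u = 9.81×(6.95 − 0.16) = 66.61 kPa.
Initial effective stress: σ'_0 = σ_v − u = 122.4 − 66.61 = 55.79 kPa.
Stress increase at mid-clay by the 2:1 spreading method:
Δσ ≈ qD²/(D+z)² = 181×4.2²/(4.2+6.95)² = 25.682 kPa
Final effective stress: σ'_f = σ'_0 + Δσ = 55.79 + 25.682 = 81.472 kPa.
Normally consolidated clay, so the full stress increment lies on the virgin compression line:
S_c = C_c·H/(1+e₀)·log₁₀(σ'_f/σ'_0) = 0.22×7.3/(1+1)×log₁₀(81.472/55.79)
    = 0.803 × 0.16445 = 0.1321 m

S_c ≈ 132 mm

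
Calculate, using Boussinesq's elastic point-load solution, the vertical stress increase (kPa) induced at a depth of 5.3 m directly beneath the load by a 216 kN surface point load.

Boussinesq vertical stress below a point load on an elastic half-space:
Δσ_z = 3P/(2πz²) · [1 + (r/z)²]^(−5/2)
r/z = 0/5.3 = 0; [1+(r/z)²]^(−5/2) = 1.
Δσ_z = 3×216/(2π×5.3²) × 1 = 3.6715 × 1 = 3.671 kPa

Δσ_z ≈ 3.67 kPa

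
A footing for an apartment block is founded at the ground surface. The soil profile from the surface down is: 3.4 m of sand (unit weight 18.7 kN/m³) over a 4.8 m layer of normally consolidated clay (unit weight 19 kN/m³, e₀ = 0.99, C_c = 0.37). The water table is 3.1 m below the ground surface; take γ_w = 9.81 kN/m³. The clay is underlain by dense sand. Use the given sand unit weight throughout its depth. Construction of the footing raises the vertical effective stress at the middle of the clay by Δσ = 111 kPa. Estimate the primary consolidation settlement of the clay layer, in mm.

S_c ≈ 330 mm

Mid-depth of clay below the ground surface: z = 3.4 + 4.8/2 = 5.8 m.
Total vertical stress at mid-clay: σ_v = 18.7×3.4 + 19×2.4 = 109.18 kPa.
Pore pressure: u = 9.81×(5.8 − 3.1) = 26.487 kPa.
Initial effective stress: σ'_0 = σ_v − u = 109.18 − 26.487 = 82.693 kPa.
Final effective stress: σ'_f = σ'_0 + Δσ = 82.693 + 111 = 193.69 kPa.
Normally consolidated clay, so the full stress increment lies on the virgin compression line:
S_c = C_c·H/(1+e₀)·log₁₀(σ'_f/σ'_0) = 0.37×4.8/(1+0.99)×log₁₀(193.69/82.693)
    = 0.89246 × 0.36964 = 0.3299 m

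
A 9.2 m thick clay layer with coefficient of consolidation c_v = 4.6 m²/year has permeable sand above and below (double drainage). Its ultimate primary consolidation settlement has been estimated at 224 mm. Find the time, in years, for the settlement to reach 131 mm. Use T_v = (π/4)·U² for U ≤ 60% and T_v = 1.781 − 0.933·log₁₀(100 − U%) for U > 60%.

t ≈ 1.24 years

Drainage path length: H_d = H/2 = 4.6 m (double drainage).
U = S(t)/S_ult = 131/224 = 0.5848.
U ≤ 60%: T_v = (π/4)·U² = (π/4)×0.58482² = 0.26862.
t = T_v·H_d²/c_v = 0.26862×4.6²/4.6 = 1.236 years.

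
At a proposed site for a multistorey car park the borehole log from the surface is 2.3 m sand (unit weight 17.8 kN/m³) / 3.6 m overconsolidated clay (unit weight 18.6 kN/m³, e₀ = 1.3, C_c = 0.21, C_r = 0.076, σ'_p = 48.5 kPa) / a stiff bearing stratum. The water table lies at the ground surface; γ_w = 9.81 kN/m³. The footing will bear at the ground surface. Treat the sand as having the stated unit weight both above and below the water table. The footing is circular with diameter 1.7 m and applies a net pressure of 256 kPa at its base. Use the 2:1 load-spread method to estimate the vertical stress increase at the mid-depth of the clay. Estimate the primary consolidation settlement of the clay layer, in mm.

S_c ≈ 39.1 mm

Mid-depth of clay below the ground surface: z = 2.3 + 3.6/2 = 4.1 m.
Total vertical stress at mid-clay: σ_v = 17.8×2.3 + 18.6×1.8 = 74.42 kPa.
Pore pressure: u = 9.81×(4.1 − 0) = 40.221 kPa.
Initial effective stress: σ'_0 = σ_v − u = 74.42 − 40.221 = 34.199 kPa.
Stress increase at mid-clay by the 2:1 spreading method:
Δσ ≈ qD²/(D+z)² = 256×1.7²/(1.7+4.1)² = 21.993 kPa
Final effective stress: σ'_f = 34.199 + 21.993 = 56.192 kPa.
σ'_f = 56.192 > σ'_p = 48.5 kPa, so the stress path crosses the preconsolidation pressure — recompression up to σ'_p, then virgin compression beyond:
S_c = H/(1+e₀)·[C_r·log₁₀(σ'_p/σ'_0) + C_c·log₁₀(σ'_f/σ'_p)]
    = 3.6/2.3 × [0.076×log₁₀(48.5/34.199) + 0.21×log₁₀(56.192/48.5)]
    = 1.5652 × [0.011531 + 0.013426] = 0.03906 m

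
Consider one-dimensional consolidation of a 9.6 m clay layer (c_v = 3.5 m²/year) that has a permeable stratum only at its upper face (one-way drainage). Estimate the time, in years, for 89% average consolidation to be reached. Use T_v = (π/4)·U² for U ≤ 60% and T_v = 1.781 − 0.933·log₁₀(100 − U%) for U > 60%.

t ≈ 21.3 years

Drainage path length: H_d = H = 9.6 m (single drainage).
U > 60%: T_v = 1.781 − 0.933·log₁₀(100 − 89) = 0.80938.
t = T_v·H_d²/c_v = 0.80938×9.6²/3.5 = 21.31 years.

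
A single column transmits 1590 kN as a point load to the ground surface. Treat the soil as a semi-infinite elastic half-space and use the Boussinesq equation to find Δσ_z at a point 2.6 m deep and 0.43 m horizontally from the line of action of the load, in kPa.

Boussinesq vertical stress below a point load on an elastic half-space:
Δσ_z = 3P/(2πz²) · [1 + (r/z)²]^(−5/2)
r/z = 0.43/2.6 = 0.16538; [1+(r/z)²]^(−5/2) = 0.93476.
Δσ_z = 3×1590/(2π×2.6²) × 0.93476 = 112.3 × 0.93476 = 105 kPa

Δσ_z ≈ 105 kPa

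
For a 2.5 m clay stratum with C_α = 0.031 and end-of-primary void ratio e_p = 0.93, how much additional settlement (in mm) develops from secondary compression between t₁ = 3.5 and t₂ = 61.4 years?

S_s ≈ 50 mm

Secondary compression: S_s = C_α·H/(1+e_p)·log₁₀(t₂/t₁)
S_s = 0.031×2.5/(1+0.93)×log₁₀(61.4/3.5)
    = 0.04016 × 1.244 = 0.04996 m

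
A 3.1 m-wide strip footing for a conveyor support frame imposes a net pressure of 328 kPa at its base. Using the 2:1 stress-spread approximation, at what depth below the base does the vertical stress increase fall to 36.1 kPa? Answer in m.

2:1 spreading — at depth z the loaded area has grown by z in each plan dimension:
qB/(B+z) = Δσ_z ⇒ z = qB/Δσ_z − B = 328×3.1/36.1 − 3.1 = 25.07 m

z ≈ 25.1 m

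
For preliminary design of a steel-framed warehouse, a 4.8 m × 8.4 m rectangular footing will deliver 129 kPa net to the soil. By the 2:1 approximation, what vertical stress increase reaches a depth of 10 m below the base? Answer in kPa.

Δσ_z ≈ 19.1 kPa

By the 2:1 method the load spreads at 1 horizontal : 2 vertical, so at depth z the loaded area has grown by z in each plan dimension:
Δσ = qBL/((B+z)(L+z)) = 129×4.8×8.4/((4.8+10)(8.4+10)) = 19.1 kPa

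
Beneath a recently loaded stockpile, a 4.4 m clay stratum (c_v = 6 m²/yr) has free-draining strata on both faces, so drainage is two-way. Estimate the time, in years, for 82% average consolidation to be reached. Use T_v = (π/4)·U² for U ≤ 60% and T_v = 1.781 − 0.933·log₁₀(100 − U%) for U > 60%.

t ≈ 0.492 years

Drainage path length: H_d = H/2 = 2.2 m (double drainage).
U > 60%: T_v = 1.781 − 0.933·log₁₀(100 − 82) = 0.60983.
t = T_v·H_d²/c_v = 0.60983×2.2²/6 = 0.4919 years.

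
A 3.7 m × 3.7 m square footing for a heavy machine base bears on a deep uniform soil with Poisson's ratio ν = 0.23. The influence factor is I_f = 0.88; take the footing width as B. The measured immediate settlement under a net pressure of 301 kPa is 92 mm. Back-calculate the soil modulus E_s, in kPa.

S_e = q·B·(1−ν²)/E_s · I_f  ⇒  E_s = q·B·(1−ν²)·I_f / S_e.
E_s = 301 × 3.7 × 0.9471 × 0.88 / 0.092 = 10090 kPa

E_s ≈ 10100 kPa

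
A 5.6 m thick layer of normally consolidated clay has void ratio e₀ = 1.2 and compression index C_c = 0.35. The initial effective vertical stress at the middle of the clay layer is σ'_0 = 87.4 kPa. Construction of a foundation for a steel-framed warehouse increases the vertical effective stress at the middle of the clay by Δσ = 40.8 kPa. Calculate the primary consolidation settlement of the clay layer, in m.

S_c ≈ 0.148 m

Final effective stress: σ'_f = σ'_0 + Δσ = 87.4 + 40.8 = 128.2 kPa.
Normally consolidated clay, so the full stress increment lies on the virgin compression line:
S_c = C_c·H/(1+e₀)·log₁₀(σ'_f/σ'_0) = 0.35×5.6/(1+1.2)×log₁₀(128.2/87.4)
    = 0.89091 × 0.16638 = 0.1482 m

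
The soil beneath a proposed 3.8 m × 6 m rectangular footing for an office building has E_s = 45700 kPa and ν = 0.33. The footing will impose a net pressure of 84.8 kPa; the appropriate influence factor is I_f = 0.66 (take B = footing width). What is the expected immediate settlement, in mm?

S_e ≈ 4.15 mm

Immediate (elastic) settlement: S_e = q·B·(1−ν²)/E_s · I_f.
S_e = 84.8 × 3.8 × (1 − 0.33²) / 45700 × 0.66
    = 84.8 × 3.8 × 0.8911 / 45700 × 0.66
    = 0.004147 m = 4.147 mm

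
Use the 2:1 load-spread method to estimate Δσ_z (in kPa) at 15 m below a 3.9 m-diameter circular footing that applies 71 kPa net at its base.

Δσ_z ≈ 3.02 kPa

By the 2:1 method the load spreads at 1 horizontal : 2 vertical, so at depth z the loaded area has grown by z in each plan dimension:
Δσ ≈ qD²/(D+z)² = 71×3.9²/(3.9+15)² = 3.0232 kPa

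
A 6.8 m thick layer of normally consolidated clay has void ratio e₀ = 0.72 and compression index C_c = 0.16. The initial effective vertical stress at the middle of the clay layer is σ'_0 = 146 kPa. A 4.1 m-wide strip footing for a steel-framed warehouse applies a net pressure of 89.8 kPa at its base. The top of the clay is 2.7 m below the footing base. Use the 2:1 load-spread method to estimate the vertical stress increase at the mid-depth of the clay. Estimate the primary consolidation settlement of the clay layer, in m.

Mid-depth of clay below the footing base: z = 2.7 + 6.8/2 = 6.1 m.
Stress increase at mid-clay by the 2:1 spreading method:
Δσ = qB/(B+z) = 89.8×4.1/(4.1+6.1) = 36.096 kPa
Final effective stress: σ'_f = σ'_0 + Δσ = 146 + 36.096 = 182.1 kPa.
Normally consolidated clay, so the full stress increment lies on the virgin compression line:
S_c = C_c·H/(1+e₀)·log₁₀(σ'_f/σ'_0) = 0.16×6.8/(1+0.72)×log₁₀(182.1/146)
    = 0.63256 × 0.095957 = 0.0607 m

S_c ≈ 0.0607 m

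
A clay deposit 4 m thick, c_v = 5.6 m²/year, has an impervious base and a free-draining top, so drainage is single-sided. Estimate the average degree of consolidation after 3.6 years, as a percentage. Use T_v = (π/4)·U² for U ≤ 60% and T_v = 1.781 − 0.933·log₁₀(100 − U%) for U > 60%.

Drainage path length: H_d = H = 4 m (single drainage).
T_v = c_v·t/H_d² = 5.6×3.6/4² = 1.26.
T_v = 1.26 corresponds to the U > 60% branch:
U = 1 − 10^((1.781 − T_v)/0.933)/100 = 0.9638

U ≈ 96.4 %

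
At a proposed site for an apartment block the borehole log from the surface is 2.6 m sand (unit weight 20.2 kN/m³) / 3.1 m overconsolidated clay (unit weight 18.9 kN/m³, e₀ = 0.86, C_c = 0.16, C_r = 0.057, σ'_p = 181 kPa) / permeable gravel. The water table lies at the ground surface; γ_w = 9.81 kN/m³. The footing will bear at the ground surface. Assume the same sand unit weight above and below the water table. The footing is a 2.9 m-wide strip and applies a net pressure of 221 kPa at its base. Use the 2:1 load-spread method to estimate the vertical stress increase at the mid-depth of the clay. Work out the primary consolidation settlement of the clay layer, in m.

S_c ≈ 0.0481 m

Mid-depth of clay below the ground surface: z = 2.6 + 3.1/2 = 4.15 m.
Total vertical stress at mid-clay: σ_v = 20.2×2.6 + 18.9×1.55 = 81.815 kPa.
Pore pressure: u = 9.81×(4.15 − 0) = 40.712 kPa.
Initial effective stress: σ'_0 = σ_v − u = 81.815 − 40.712 = 41.103 kPa.
Stress increase at mid-clay by the 2:1 spreading method:
Δσ = qB/(B+z) = 221×2.9/(2.9+4.15) = 90.908 kPa
Final effective stress: σ'_f = 41.103 + 90.908 = 132.01 kPa.
σ'_f = 132.01 ≤ σ'_p = 181 kPa, so the clay remains overconsolidated and only the recompression index applies:
S_c = C_r·H/(1+e₀)·log₁₀(σ'_f/σ'_0) = 0.057×3.1/1.86×log₁₀(132.01/41.103)
    = 0.095002 × 0.50673 = 0.04814 m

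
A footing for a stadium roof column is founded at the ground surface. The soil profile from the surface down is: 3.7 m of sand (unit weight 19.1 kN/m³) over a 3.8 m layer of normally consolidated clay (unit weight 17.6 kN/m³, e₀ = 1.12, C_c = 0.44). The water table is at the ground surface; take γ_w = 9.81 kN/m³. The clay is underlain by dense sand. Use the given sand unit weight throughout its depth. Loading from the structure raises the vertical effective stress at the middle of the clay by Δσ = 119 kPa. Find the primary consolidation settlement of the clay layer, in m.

S_c ≈ 0.421 m

Mid-depth of clay below the ground surface: z = 3.7 + 3.8/2 = 5.6 m.
Total vertical stress at mid-clay: σ_v = 19.1×3.7 + 17.6×1.9 = 104.11 kPa.
Pore pressure: u = 9.81×(5.6 − 0) = 54.936 kPa.
Initial effective stress: σ'_0 = σ_v − u = 104.11 − 54.936 = 49.174 kPa.
Final effective stress: σ'_f = σ'_0 + Δσ = 49.174 + 119 = 168.17 kPa.
Normally consolidated clay, so the full stress increment lies on the virgin compression line:
S_c = C_c·H/(1+e₀)·log₁₀(σ'_f/σ'_0) = 0.44×3.8/(1+1.12)×log₁₀(168.17/49.174)
    = 0.78868 × 0.53401 = 0.4212 m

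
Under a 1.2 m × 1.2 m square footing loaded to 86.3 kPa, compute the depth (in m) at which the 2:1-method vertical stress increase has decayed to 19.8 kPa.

z ≈ 1.31 m

2:1 spreading — at depth z the loaded area has grown by z in each plan dimension:
qB²/(B+z)² = Δσ_z ⇒ z = B(√(q/Δσ_z) − 1) = 1.2×(√(86.3/19.8) − 1) = 1.305 m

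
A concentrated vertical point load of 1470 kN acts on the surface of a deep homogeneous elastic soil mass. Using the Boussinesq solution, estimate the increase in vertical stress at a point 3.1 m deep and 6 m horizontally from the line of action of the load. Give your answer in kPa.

Boussinesq vertical stress below a point load on an elastic half-space:
Δσ_z = 3P/(2πz²) · [1 + (r/z)²]^(−5/2)
r/z = 6/3.1 = 1.9355; [1+(r/z)²]^(−5/2) = 0.020378.
Δσ_z = 3×1470/(2π×3.1²) × 0.020378 = 73.036 × 0.020378 = 1.488 kPa

Δσ_z ≈ 1.49 kPa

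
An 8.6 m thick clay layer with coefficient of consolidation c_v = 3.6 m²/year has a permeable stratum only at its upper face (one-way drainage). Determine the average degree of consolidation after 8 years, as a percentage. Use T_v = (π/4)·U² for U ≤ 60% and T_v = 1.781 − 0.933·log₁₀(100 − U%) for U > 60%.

Drainage path length: H_d = H = 8.6 m (single drainage).
T_v = c_v·t/H_d² = 3.6×8/8.6² = 0.3894.
T_v = 0.3894 corresponds to the U > 60% branch:
U = 1 − 10^((1.781 − T_v)/0.933)/100 = 0.6899

U ≈ 69 %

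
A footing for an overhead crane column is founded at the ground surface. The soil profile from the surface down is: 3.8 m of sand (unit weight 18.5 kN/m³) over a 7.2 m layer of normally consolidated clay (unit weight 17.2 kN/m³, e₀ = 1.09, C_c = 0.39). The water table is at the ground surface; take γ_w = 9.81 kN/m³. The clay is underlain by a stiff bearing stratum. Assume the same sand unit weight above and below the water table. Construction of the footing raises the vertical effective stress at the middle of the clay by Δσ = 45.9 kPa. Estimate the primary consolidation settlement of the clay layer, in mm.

Mid-depth of clay below the ground surface: z = 3.8 + 7.2/2 = 7.4 m.
Total vertical stress at mid-clay: σ_v = 18.5×3.8 + 17.2×3.6 = 132.22 kPa.
Pore pressure: u = 9.81×(7.4 − 0) = 72.594 kPa.
Initial effective stress: σ'_0 = σ_v − u = 132.22 − 72.594 = 59.626 kPa.
Final effective stress: σ'_f = σ'_0 + Δσ = 59.626 + 45.9 = 105.53 kPa.
Normally consolidated clay, so the full stress increment lies on the virgin compression line:
S_c = C_c·H/(1+e₀)·log₁₀(σ'_f/σ'_0) = 0.39×7.2/(1+1.09)×log₁₀(105.53/59.626)
    = 1.3435 × 0.24794 = 0.3331 m

S_c ≈ 333 mm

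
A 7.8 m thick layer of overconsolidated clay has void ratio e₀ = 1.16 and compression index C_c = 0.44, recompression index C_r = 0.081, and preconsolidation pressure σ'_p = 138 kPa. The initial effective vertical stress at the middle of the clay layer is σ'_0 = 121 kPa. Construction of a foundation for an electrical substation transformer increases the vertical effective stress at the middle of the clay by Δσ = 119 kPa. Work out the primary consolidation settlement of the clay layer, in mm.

Final effective stress: σ'_f = 121 + 119 = 240 kPa.
σ'_f = 240 > σ'_p = 138 kPa, so the stress path crosses the preconsolidation pressure — recompression up to σ'_p, then virgin compression beyond:
S_c = H/(1+e₀)·[C_r·log₁₀(σ'_p/σ'_0) + C_c·log₁₀(σ'_f/σ'_p)]
    = 7.8/2.16 × [0.081×log₁₀(138/121) + 0.44×log₁₀(240/138)]
    = 3.6111 × [0.0046246 + 0.10575] = 0.3986 m

S_c ≈ 399 mm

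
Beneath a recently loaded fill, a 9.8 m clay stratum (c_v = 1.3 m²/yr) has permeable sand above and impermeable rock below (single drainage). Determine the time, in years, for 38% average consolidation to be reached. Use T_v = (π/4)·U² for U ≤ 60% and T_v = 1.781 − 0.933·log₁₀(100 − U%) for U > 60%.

t ≈ 8.38 years

Drainage path length: H_d = H = 9.8 m (single drainage).
U ≤ 60%: T_v = (π/4)·U² = (π/4)×0.38² = 0.11341.
t = T_v·H_d²/c_v = 0.11341×9.8²/1.3 = 8.378 years.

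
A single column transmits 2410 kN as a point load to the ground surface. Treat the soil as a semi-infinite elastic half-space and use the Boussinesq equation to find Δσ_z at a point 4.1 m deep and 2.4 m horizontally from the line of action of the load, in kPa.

Δσ_z ≈ 32.8 kPa

Boussinesq vertical stress below a point load on an elastic half-space:
Δσ_z = 3P/(2πz²) · [1 + (r/z)²]^(−5/2)
r/z = 2.4/4.1 = 0.58537; [1+(r/z)²]^(−5/2) = 0.47873.
Δσ_z = 3×2410/(2π×4.1²) × 0.47873 = 68.453 × 0.47873 = 32.77 kPa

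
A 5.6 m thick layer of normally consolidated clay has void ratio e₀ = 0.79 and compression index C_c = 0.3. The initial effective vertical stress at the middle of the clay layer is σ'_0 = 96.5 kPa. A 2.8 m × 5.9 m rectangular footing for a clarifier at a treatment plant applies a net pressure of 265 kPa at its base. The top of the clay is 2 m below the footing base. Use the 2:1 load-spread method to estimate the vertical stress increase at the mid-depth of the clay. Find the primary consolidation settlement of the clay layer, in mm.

S_c ≈ 181 mm

Mid-depth of clay below the footing base: z = 2 + 5.6/2 = 4.8 m.
Stress increase at mid-clay by the 2:1 spreading method:
Δσ = qBL/((B+z)(L+z)) = 265×2.8×5.9/((2.8+4.8)(5.9+4.8)) = 53.834 kPa
Final effective stress: σ'_f = σ'_0 + Δσ = 96.5 + 53.834 = 150.33 kPa.
Normally consolidated clay, so the full stress increment lies on the virgin compression line:
S_c = C_c·H/(1+e₀)·log₁₀(σ'_f/σ'_0) = 0.3×5.6/(1+0.79)×log₁₀(150.33/96.5)
    = 0.93855 × 0.19252 = 0.1807 m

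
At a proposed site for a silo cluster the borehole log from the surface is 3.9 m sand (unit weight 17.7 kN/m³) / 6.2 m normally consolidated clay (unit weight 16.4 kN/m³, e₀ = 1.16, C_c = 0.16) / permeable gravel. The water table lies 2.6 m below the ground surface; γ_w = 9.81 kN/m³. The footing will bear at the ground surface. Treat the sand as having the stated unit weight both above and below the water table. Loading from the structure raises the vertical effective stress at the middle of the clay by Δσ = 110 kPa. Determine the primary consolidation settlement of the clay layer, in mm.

Mid-depth of clay below the ground surface: z = 3.9 + 6.2/2 = 7 m.
Total vertical stress at mid-clay: σ_v = 17.7×3.9 + 16.4×3.1 = 119.87 kPa.
Pore pressure: u = 9.81×(7 − 2.6) = 43.164 kPa.
Initial effective stress: σ'_0 = σ_v − u = 119.87 − 43.164 = 76.706 kPa.
Final effective stress: σ'_f = σ'_0 + Δσ = 76.706 + 110 = 186.71 kPa.
Normally consolidated clay, so the full stress increment lies on the virgin compression line:
S_c = C_c·H/(1+e₀)·log₁₀(σ'_f/σ'_0) = 0.16×6.2/(1+1.16)×log₁₀(186.71/76.706)
    = 0.45926 × 0.38634 = 0.1774 m

S_c ≈ 177 mm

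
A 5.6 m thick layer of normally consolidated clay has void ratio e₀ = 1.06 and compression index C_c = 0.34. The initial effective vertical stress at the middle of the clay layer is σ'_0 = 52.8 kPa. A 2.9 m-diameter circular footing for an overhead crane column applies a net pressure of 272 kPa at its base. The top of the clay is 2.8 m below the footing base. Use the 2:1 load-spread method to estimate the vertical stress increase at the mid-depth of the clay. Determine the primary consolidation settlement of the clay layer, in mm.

S_c ≈ 189 mm

Mid-depth of clay below the footing base: z = 2.8 + 5.6/2 = 5.6 m.
Stress increase at mid-clay by the 2:1 spreading method:
Δσ ≈ qD²/(D+z)² = 272×2.9²/(2.9+5.6)² = 31.661 kPa
Final effective stress: σ'_f = σ'_0 + Δσ = 52.8 + 31.661 = 84.461 kPa.
Normally consolidated clay, so the full stress increment lies on the virgin compression line:
S_c = C_c·H/(1+e₀)·log₁₀(σ'_f/σ'_0) = 0.34×5.6/(1+1.06)×log₁₀(84.461/52.8)
    = 0.92427 × 0.20402 = 0.1886 m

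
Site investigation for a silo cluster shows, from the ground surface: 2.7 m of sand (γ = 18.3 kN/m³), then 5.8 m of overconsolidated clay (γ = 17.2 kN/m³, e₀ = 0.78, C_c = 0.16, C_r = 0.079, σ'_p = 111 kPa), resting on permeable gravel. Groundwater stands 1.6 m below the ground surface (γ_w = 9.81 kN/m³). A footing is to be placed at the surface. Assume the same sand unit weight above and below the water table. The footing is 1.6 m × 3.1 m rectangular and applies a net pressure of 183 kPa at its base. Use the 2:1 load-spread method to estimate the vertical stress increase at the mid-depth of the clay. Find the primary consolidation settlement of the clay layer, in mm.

S_c ≈ 24.2 mm

Mid-depth of clay below the ground surface: z = 2.7 + 5.8/2 = 5.6 m.
Total vertical stress at mid-clay: σ_v = 18.3×2.7 + 17.2×2.9 = 99.29 kPa.
Pore pressure: u = 9.81×(5.6 − 1.6) = 39.24 kPa.
Initial effective stress: σ'_0 = σ_v − u = 99.29 − 39.24 = 60.05 kPa.
Stress increase at mid-clay by the 2:1 spreading method:
Δσ = qBL/((B+z)(L+z)) = 183×1.6×3.1/((1.6+5.6)(3.1+5.6)) = 14.49 kPa
Final effective stress: σ'_f = 60.05 + 14.49 = 74.54 kPa.
σ'_f = 74.54 ≤ σ'_p = 111 kPa, so the clay remains overconsolidated and only the recompression index applies:
S_c = C_r·H/(1+e₀)·log₁₀(σ'_f/σ'_0) = 0.079×5.8/1.78×log₁₀(74.54/60.05)
    = 0.25741 × 0.093876 = 0.02416 m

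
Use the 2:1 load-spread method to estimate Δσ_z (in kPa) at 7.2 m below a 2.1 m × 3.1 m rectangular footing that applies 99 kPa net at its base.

By the 2:1 method the load spreads at 1 horizontal : 2 vertical, so at depth z the loaded area has grown by z in each plan dimension:
Δσ = qBL/((B+z)(L+z)) = 99×2.1×3.1/((2.1+7.2)(3.1+7.2)) = 6.7282 kPa

Δσ_z ≈ 6.73 kPa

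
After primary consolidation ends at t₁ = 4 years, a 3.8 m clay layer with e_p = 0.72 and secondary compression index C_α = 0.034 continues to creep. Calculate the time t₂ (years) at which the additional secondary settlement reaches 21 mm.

t₂ ≈ 7.61 years

S_s = C_α·H/(1+e_p)·log₁₀(t₂/t₁) ⇒ log₁₀(t₂/t₁) = S_s·(1+e_p)/(C_α·H).
log₁₀(t₂/t₁) = 0.021 × (1+0.72) / (0.034×3.8) = 0.2796
t₂ = t₁ × 10^0.2796 = 4 × 1.904 = 7.614 years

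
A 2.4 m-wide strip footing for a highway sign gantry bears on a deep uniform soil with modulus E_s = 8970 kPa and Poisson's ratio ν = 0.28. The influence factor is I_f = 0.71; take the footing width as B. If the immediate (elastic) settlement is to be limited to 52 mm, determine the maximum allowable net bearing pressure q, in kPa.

q ≈ 297 kPa

S_e = q·B·(1−ν²)/E_s · I_f  ⇒  q = S_e·E_s / (B·(1−ν²)·I_f).
q = 0.052 × 8970 / (2.4 × 0.9216 × 0.71) = 297 kPa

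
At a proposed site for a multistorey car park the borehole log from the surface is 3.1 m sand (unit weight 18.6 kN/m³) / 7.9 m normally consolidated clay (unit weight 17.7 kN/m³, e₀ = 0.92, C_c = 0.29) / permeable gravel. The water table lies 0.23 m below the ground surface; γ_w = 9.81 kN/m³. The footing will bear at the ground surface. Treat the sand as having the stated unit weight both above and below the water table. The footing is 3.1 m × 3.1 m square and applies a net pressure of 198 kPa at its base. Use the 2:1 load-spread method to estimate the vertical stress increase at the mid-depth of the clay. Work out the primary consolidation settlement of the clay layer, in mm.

Mid-depth of clay below the ground surface: z = 3.1 + 7.9/2 = 7.05 m.
Total vertical stress at mid-clay: σ_v = 18.6×3.1 + 17.7×3.95 = 127.58 kPa.
Pore pressure: u = 9.81×(7.05 − 0.23) = 66.904 kPa.
Initial effective stress: σ'_0 = σ_v − u = 127.58 − 66.904 = 60.676 kPa.
Stress increase at mid-clay by the 2:1 spreading method:
Δσ = qBL/((B+z)(L+z)) = 198×3.1×3.1/((3.1+7.05)(3.1+7.05)) = 18.47 kPa
Final effective stress: σ'_f = σ'_0 + Δσ = 60.676 + 18.47 = 79.146 kPa.
Normally consolidated clay, so the full stress increment lies on the virgin compression line:
S_c = C_c·H/(1+e₀)·log₁₀(σ'_f/σ'_0) = 0.29×7.9/(1+0.92)×log₁₀(79.146/60.676)
    = 1.1932 × 0.11541 = 0.1377 m

S_c ≈ 138 mm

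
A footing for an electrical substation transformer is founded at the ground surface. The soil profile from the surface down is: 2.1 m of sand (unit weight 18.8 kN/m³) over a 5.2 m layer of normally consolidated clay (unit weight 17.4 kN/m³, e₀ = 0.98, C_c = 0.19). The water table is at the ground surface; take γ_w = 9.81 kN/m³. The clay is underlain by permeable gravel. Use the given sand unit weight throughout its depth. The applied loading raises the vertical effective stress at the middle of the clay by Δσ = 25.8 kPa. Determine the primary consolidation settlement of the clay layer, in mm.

Mid-depth of clay below the ground surface: z = 2.1 + 5.2/2 = 4.7 m.
Total vertical stress at mid-clay: σ_v = 18.8×2.1 + 17.4×2.6 = 84.72 kPa.
Pore pressure: u = 9.81×(4.7 − 0) = 46.107 kPa.
Initial effective stress: σ'_0 = σ_v − u = 84.72 − 46.107 = 38.613 kPa.
Final effective stress: σ'_f = σ'_0 + Δσ = 38.613 + 25.8 = 64.413 kPa.
Normally consolidated clay, so the full stress increment lies on the virgin compression line:
S_c = C_c·H/(1+e₀)·log₁₀(σ'_f/σ'_0) = 0.19×5.2/(1+0.98)×log₁₀(64.413/38.613)
    = 0.49899 × 0.22224 = 0.1109 m

S_c ≈ 111 mm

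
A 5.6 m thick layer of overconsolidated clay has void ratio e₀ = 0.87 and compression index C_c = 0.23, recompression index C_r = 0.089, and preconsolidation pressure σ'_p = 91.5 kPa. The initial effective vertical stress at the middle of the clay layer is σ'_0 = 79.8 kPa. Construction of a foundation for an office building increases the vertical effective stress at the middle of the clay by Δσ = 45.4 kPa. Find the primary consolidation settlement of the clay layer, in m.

Final effective stress: σ'_f = 79.8 + 45.4 = 125.2 kPa.
σ'_f = 125.2 > σ'_p = 91.5 kPa, so the stress path crosses the preconsolidation pressure — recompression up to σ'_p, then virgin compression beyond:
S_c = H/(1+e₀)·[C_r·log₁₀(σ'_p/σ'_0) + C_c·log₁₀(σ'_f/σ'_p)]
    = 5.6/1.87 × [0.089×log₁₀(91.5/79.8) + 0.23×log₁₀(125.2/91.5)]
    = 2.9947 × [0.0052882 + 0.031322] = 0.1096 m

S_c ≈ 0.11 m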